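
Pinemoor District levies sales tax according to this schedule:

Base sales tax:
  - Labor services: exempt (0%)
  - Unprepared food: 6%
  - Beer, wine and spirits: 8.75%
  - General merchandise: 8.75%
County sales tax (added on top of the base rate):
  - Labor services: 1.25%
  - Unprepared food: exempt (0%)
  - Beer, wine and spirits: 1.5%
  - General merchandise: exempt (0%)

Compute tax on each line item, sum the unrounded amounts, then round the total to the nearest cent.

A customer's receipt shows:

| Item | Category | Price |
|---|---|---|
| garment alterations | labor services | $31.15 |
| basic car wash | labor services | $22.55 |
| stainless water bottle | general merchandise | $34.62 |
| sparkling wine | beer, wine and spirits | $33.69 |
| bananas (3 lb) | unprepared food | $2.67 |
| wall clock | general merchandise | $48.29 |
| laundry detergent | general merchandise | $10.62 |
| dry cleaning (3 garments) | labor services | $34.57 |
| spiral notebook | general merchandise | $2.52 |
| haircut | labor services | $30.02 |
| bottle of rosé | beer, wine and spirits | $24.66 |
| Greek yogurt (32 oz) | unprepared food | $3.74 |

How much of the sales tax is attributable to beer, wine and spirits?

$5.98

Sparkling wine $33.69: beer, wine and spirits → 8.75% + 1.5% county = 10.25% → $3.453225
Bottle of rosé $24.66: beer, wine and spirits → 8.75% + 1.5% county = 10.25% → $2.52765
Tax on beer, wine and spirits: unrounded sum = $5.980875 → $5.98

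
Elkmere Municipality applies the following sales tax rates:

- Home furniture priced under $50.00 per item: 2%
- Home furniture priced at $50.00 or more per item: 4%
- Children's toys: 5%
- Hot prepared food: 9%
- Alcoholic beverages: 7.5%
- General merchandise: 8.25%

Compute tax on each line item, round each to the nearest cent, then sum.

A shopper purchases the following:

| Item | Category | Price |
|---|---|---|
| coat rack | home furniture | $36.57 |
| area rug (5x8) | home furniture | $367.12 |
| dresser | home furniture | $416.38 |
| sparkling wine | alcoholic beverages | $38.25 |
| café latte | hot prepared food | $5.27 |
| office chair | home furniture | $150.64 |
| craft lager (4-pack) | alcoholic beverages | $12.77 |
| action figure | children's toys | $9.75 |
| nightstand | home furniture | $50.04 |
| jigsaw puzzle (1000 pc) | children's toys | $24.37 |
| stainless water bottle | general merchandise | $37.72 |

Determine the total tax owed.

$49.22

Coat rack $36.57: home furniture, under $50.00 → 2% → $0.73
Area rug (5x8) $367.12: home furniture, $50.00 or more → 4% → $14.68
Dresser $416.38: home furniture, $50.00 or more → 4% → $16.66
Sparkling wine $38.25: alcoholic beverages → 7.5% → $2.87
Café latte $5.27: hot prepared food → 9% → $0.47
Office chair $150.64: home furniture, $50.00 or more → 4% → $6.03
Craft lager (4-pack) $12.77: alcoholic beverages → 7.5% → $0.96
Action figure $9.75: children's toys → 5% → $0.49
Nightstand $50.04: home furniture, $50.00 or more → 4% → $2.00
Jigsaw puzzle (1000 pc) $24.37: children's toys → 5% → $1.22
Stainless water bottle $37.72: general merchandise → 8.25% → $3.11
Total tax = $0.73 + $14.68 + $16.66 + $2.87 + $0.47 + $6.03 + $0.96 + $0.49 + $2.00 + $1.22 + $3.11 = $49.22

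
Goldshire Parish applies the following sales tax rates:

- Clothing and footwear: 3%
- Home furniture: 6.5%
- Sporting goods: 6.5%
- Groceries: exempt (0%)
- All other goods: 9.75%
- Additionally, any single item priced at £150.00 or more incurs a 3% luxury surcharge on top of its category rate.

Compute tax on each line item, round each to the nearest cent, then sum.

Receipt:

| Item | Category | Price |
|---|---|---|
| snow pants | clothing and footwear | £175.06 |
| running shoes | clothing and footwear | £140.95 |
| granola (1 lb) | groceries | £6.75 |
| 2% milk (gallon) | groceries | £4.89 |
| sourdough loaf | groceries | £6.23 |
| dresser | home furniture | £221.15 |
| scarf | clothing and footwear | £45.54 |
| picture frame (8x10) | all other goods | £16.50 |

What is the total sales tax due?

£38.72

Snow pants £175.06: clothing and footwear → 3% + 3% surcharge = 6% → £10.50
Running shoes £140.95: clothing and footwear → 3% → £4.23
Granola (1 lb) £6.75: groceries → 0% → £0.00
2% milk (gallon) £4.89: groceries → 0% → £0.00
Sourdough loaf £6.23: groceries → 0% → £0.00
Dresser £221.15: home furniture → 6.5% + 3% surcharge = 9.5% → £21.01
Scarf £45.54: clothing and footwear → 3% → £1.37
Picture frame (8x10) £16.50: all other goods → 9.75% → £1.61
Total tax = £10.50 + £4.23 + £21.01 + £1.37 + £1.61 = £38.72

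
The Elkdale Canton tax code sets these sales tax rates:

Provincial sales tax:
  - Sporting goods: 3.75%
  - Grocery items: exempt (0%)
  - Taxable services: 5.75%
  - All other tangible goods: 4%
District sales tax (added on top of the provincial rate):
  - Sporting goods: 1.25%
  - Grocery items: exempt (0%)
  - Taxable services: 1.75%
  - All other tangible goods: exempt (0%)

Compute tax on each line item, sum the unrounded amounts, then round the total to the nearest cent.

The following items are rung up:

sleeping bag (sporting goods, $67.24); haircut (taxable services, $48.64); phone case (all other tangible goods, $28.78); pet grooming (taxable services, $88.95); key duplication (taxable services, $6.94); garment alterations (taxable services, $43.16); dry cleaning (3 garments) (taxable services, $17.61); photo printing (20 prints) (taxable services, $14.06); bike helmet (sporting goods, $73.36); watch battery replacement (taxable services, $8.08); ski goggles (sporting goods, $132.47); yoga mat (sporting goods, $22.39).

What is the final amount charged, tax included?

Sleeping bag $67.24: sporting goods → 3.75% + 1.25% district = 5% → $3.362
Haircut $48.64: taxable services → 5.75% + 1.75% district = 7.5% → $3.648
Phone case $28.78: all other tangible goods → 4% + 0% district = 4% → $1.1512
Pet grooming $88.95: taxable services → 5.75% + 1.75% district = 7.5% → $6.67125
Key duplication $6.94: taxable services → 5.75% + 1.75% district = 7.5% → $0.5205
Garment alterations $43.16: taxable services → 5.75% + 1.75% district = 7.5% → $3.237
Dry cleaning (3 garments) $17.61: taxable services → 5.75% + 1.75% district = 7.5% → $1.32075
Photo printing (20 prints) $14.06: taxable services → 5.75% + 1.75% district = 7.5% → $1.0545
Bike helmet $73.36: sporting goods → 3.75% + 1.25% district = 5% → $3.668
Watch battery replacement $8.08: taxable services → 5.75% + 1.75% district = 7.5% → $0.606
Ski goggles $132.47: sporting goods → 3.75% + 1.25% district = 5% → $6.6235
Yoga mat $22.39: sporting goods → 3.75% + 1.25% district = 5% → $1.1195
Subtotal = $551.68; unrounded tax = $32.9822 → $32.98; total due = $584.66

$584.66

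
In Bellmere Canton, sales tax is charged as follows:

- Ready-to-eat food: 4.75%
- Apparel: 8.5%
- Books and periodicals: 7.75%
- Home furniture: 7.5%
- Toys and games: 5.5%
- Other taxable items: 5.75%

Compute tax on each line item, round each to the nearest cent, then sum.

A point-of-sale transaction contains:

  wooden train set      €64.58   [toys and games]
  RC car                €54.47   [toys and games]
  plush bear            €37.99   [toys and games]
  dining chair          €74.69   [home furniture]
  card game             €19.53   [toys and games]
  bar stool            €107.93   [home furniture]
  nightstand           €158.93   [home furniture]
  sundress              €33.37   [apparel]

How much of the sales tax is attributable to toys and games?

€9.71

Wooden train set €64.58: toys and games → 5.5% → €3.55
RC car €54.47: toys and games → 5.5% → €3.00
Plush bear €37.99: toys and games → 5.5% → €2.09
Card game €19.53: toys and games → 5.5% → €1.07
Tax on toys and games = €3.55 + €3.00 + €2.09 + €1.07 = €9.71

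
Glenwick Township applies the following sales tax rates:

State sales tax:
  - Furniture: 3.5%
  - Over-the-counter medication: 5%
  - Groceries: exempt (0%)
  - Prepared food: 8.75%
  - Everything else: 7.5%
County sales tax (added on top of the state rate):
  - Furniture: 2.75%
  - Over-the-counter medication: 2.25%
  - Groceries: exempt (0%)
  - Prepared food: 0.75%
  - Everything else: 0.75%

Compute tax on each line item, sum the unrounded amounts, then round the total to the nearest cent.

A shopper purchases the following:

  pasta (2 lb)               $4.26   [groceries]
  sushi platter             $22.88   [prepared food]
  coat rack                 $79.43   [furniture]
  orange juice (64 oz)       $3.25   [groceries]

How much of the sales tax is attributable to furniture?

Coat rack $79.43: furniture → 3.5% + 2.75% county = 6.25% → $4.964375
Tax on furniture: unrounded sum = $4.964375 → $4.96

$4.96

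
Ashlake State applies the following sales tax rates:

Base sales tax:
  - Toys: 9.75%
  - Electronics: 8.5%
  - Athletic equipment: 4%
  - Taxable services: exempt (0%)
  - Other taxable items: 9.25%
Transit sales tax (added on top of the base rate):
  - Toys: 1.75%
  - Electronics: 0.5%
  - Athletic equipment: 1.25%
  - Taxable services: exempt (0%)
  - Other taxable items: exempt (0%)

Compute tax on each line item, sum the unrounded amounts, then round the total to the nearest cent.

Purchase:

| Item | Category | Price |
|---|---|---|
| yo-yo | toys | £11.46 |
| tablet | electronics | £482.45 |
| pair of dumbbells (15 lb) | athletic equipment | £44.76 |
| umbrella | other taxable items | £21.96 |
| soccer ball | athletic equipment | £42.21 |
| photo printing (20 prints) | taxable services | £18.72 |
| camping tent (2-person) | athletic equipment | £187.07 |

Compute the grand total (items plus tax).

£869.79

Yo-yo £11.46: toys → 9.75% + 1.75% transit = 11.5% → £1.3179
Tablet £482.45: electronics → 8.5% + 0.5% transit = 9% → £43.4205
Pair of dumbbells (15 lb) £44.76: athletic equipment → 4% + 1.25% transit = 5.25% → £2.3499
Umbrella £21.96: other taxable items → 9.25% + 0% transit = 9.25% → £2.0313
Soccer ball £42.21: athletic equipment → 4% + 1.25% transit = 5.25% → £2.216025
Photo printing (20 prints) £18.72: taxable services → 0% + 0% transit = 0% → £0.00
Camping tent (2-person) £187.07: athletic equipment → 4% + 1.25% transit = 5.25% → £9.821175
Subtotal = £808.63; unrounded tax = £61.1568 → £61.16; total due = £869.79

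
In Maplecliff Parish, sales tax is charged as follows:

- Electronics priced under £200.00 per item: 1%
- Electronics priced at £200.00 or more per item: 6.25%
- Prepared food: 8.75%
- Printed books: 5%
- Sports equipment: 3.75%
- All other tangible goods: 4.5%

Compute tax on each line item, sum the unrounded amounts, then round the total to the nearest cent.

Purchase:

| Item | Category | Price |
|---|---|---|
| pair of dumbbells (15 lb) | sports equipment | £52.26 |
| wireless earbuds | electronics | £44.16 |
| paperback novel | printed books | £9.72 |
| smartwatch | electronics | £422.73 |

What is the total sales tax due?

Pair of dumbbells (15 lb) £52.26: sports equipment → 3.75% → £1.95975
Wireless earbuds £44.16: electronics, under £200.00 → 1% → £0.4416
Paperback novel £9.72: printed books → 5% → £0.486
Smartwatch £422.73: electronics, £200.00 or more → 6.25% → £26.420625
Unrounded tax sum = £29.307975 → £29.31

£29.31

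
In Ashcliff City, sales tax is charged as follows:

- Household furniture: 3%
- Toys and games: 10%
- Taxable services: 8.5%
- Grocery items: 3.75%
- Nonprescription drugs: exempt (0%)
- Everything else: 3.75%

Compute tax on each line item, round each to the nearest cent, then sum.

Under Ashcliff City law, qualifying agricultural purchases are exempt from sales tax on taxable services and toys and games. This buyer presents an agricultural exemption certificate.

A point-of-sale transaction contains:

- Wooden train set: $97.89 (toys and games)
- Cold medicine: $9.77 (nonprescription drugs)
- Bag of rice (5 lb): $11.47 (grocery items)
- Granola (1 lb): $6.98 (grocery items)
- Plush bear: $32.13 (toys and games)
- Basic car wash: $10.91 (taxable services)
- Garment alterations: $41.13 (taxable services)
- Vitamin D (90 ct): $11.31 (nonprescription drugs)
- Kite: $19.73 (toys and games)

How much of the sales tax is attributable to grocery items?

Bag of rice (5 lb) $11.47: grocery items → 3.75% → $0.43
Granola (1 lb) $6.98: grocery items → 3.75% → $0.26
Tax on grocery items = $0.43 + $0.26 = $0.69

$0.69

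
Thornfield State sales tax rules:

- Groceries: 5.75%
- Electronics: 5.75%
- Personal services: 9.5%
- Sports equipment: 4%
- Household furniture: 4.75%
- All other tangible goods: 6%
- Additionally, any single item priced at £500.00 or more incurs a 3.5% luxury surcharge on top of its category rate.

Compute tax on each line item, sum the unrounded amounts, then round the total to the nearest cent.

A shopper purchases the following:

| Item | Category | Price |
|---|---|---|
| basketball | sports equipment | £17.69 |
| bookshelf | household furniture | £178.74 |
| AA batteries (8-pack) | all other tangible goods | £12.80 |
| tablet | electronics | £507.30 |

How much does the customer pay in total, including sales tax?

Basketball £17.69: sports equipment → 4% → £0.7076
Bookshelf £178.74: household furniture → 4.75% → £8.49015
AA batteries (8-pack) £12.80: all other tangible goods → 6% → £0.768
Tablet £507.30: electronics → 5.75% + 3.5% surcharge = 9.25% → £46.92525
Subtotal = £716.53; unrounded tax = £56.891 → £56.89; total due = £773.42

£773.42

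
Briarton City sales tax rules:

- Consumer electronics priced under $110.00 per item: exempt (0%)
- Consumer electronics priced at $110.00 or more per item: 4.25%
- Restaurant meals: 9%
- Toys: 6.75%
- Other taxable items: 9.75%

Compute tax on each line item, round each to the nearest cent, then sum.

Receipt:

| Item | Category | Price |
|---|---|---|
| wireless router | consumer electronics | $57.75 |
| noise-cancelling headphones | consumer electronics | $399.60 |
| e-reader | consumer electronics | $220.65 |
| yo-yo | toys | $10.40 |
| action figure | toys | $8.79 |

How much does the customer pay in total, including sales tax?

$724.84

Wireless router $57.75: consumer electronics, under $110.00 → 0% → $0.00
Noise-cancelling headphones $399.60: consumer electronics, $110.00 or more → 4.25% → $16.98
E-reader $220.65: consumer electronics, $110.00 or more → 4.25% → $9.38
Yo-yo $10.40: toys → 6.75% → $0.70
Action figure $8.79: toys → 6.75% → $0.59
Subtotal = $697.19; tax = $27.65; total due = $724.84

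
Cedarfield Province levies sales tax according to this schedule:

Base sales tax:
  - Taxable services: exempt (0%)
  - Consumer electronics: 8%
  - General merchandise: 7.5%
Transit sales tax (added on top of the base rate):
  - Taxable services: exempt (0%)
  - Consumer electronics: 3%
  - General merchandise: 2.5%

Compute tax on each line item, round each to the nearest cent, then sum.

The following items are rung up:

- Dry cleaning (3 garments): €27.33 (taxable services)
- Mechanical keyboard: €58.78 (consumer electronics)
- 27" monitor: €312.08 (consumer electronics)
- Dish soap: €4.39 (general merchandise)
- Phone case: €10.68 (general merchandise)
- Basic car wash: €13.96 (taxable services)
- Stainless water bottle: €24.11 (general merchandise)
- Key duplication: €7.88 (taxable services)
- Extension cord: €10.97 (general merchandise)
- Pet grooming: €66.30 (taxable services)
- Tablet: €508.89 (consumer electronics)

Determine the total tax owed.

€101.80

Dry cleaning (3 garments) €27.33: taxable services → 0% + 0% transit = 0% → €0.00
Mechanical keyboard €58.78: consumer electronics → 8% + 3% transit = 11% → €6.47
27" monitor €312.08: consumer electronics → 8% + 3% transit = 11% → €34.33
Dish soap €4.39: general merchandise → 7.5% + 2.5% transit = 10% → €0.44
Phone case €10.68: general merchandise → 7.5% + 2.5% transit = 10% → €1.07
Basic car wash €13.96: taxable services → 0% + 0% transit = 0% → €0.00
Stainless water bottle €24.11: general merchandise → 7.5% + 2.5% transit = 10% → €2.41
Key duplication €7.88: taxable services → 0% + 0% transit = 0% → €0.00
Extension cord €10.97: general merchandise → 7.5% + 2.5% transit = 10% → €1.10
Pet grooming €66.30: taxable services → 0% + 0% transit = 0% → €0.00
Tablet €508.89: consumer electronics → 8% + 3% transit = 11% → €55.98
Total tax = €6.47 + €34.33 + €0.44 + €1.07 + €2.41 + €1.10 + €55.98 = €101.80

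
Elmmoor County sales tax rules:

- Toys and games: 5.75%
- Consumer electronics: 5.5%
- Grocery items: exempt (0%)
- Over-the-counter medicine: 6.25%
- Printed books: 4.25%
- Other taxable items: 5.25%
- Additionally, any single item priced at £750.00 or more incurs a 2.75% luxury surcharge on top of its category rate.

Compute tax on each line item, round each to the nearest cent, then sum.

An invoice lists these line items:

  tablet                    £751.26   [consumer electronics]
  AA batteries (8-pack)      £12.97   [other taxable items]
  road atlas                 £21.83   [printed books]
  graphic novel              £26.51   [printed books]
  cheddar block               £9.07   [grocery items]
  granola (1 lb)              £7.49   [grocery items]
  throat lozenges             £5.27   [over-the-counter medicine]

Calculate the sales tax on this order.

Tablet £751.26: consumer electronics → 5.5% + 2.75% surcharge = 8.25% → £61.98
AA batteries (8-pack) £12.97: other taxable items → 5.25% → £0.68
Road atlas £21.83: printed books → 4.25% → £0.93
Graphic novel £26.51: printed books → 4.25% → £1.13
Cheddar block £9.07: grocery items → 0% → £0.00
Granola (1 lb) £7.49: grocery items → 0% → £0.00
Throat lozenges £5.27: over-the-counter medicine → 6.25% → £0.33
Total tax = £61.98 + £0.68 + £0.93 + £1.13 + £0.33 = £65.05

£65.05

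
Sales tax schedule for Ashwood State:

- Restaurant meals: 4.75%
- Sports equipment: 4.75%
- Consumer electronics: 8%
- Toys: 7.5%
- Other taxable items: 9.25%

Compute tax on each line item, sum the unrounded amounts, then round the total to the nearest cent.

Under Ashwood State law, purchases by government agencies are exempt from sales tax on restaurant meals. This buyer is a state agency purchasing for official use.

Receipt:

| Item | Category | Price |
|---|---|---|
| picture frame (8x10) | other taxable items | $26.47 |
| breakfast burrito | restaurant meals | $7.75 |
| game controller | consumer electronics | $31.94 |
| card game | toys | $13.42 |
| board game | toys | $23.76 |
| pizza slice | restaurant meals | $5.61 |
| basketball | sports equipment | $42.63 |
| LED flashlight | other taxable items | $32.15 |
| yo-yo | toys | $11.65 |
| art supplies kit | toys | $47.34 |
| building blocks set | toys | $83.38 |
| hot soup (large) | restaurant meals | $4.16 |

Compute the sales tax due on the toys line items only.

$13.47

Card game $13.42: toys → 7.5% → $1.0065
Board game $23.76: toys → 7.5% → $1.782
Yo-yo $11.65: toys → 7.5% → $0.87375
Art supplies kit $47.34: toys → 7.5% → $3.5505
Building blocks set $83.38: toys → 7.5% → $6.2535
Tax on toys: unrounded sum = $13.46625 → $13.47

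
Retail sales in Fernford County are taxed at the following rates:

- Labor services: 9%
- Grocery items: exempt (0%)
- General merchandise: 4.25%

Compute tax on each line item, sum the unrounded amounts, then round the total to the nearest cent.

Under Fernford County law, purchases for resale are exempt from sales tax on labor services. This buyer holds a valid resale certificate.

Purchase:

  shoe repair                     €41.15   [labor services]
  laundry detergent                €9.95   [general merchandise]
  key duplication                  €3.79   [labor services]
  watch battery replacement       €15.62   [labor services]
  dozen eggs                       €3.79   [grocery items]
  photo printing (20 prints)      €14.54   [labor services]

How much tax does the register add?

€0.42

Shoe repair €41.15: labor services, buyer-exempt → 0% → €0.00
Laundry detergent €9.95: general merchandise → 4.25% → €0.422875
Key duplication €3.79: labor services, buyer-exempt → 0% → €0.00
Watch battery replacement €15.62: labor services, buyer-exempt → 0% → €0.00
Dozen eggs €3.79: grocery items → 0% → €0.00
Photo printing (20 prints) €14.54: labor services, buyer-exempt → 0% → €0.00
Unrounded tax sum = €0.422875 → €0.42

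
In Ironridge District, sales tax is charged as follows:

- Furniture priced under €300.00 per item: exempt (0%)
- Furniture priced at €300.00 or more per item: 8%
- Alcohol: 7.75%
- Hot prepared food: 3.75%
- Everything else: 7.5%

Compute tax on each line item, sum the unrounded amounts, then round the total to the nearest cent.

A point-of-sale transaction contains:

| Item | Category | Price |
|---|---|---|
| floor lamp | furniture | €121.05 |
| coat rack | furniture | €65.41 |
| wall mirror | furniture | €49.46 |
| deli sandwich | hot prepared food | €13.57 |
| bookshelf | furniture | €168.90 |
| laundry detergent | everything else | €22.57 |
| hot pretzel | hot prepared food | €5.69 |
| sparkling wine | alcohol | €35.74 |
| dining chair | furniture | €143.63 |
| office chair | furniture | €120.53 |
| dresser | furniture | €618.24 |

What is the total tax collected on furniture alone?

€49.46

Floor lamp €121.05: furniture, under €300.00 → 0% → €0.00
Coat rack €65.41: furniture, under €300.00 → 0% → €0.00
Wall mirror €49.46: furniture, under €300.00 → 0% → €0.00
Bookshelf €168.90: furniture, under €300.00 → 0% → €0.00
Dining chair €143.63: furniture, under €300.00 → 0% → €0.00
Office chair €120.53: furniture, under €300.00 → 0% → €0.00
Dresser €618.24: furniture, €300.00 or more → 8% → €49.4592
Tax on furniture: unrounded sum = €49.4592 → €49.46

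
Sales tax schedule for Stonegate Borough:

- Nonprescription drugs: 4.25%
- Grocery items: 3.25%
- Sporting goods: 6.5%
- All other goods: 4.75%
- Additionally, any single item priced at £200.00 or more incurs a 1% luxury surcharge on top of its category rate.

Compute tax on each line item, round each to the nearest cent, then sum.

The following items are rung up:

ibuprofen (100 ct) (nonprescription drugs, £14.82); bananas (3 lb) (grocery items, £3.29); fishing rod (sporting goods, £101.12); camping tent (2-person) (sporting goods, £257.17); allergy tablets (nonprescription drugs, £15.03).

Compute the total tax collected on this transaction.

£27.24

Ibuprofen (100 ct) £14.82: nonprescription drugs → 4.25% → £0.63
Bananas (3 lb) £3.29: grocery items → 3.25% → £0.11
Fishing rod £101.12: sporting goods → 6.5% → £6.57
Camping tent (2-person) £257.17: sporting goods → 6.5% + 1% surcharge = 7.5% → £19.29
Allergy tablets £15.03: nonprescription drugs → 4.25% → £0.64
Total tax = £0.63 + £0.11 + £6.57 + £19.29 + £0.64 = £27.24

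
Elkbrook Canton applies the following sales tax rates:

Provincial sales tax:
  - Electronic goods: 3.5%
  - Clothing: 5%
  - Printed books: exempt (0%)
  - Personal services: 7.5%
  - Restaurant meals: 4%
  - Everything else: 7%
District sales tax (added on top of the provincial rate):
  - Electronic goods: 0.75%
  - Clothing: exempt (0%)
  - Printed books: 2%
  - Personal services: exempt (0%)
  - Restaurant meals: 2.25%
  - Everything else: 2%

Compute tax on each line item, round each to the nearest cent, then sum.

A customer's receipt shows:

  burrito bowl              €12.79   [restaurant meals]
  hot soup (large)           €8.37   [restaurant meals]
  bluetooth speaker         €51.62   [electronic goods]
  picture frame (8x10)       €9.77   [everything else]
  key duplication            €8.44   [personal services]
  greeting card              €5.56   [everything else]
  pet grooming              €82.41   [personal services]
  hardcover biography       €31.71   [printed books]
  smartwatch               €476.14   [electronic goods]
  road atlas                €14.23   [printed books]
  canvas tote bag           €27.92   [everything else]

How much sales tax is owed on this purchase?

€35.36

Burrito bowl €12.79: restaurant meals → 4% + 2.25% district = 6.25% → €0.80
Hot soup (large) €8.37: restaurant meals → 4% + 2.25% district = 6.25% → €0.52
Bluetooth speaker €51.62: electronic goods → 3.5% + 0.75% district = 4.25% → €2.19
Picture frame (8x10) €9.77: everything else → 7% + 2% district = 9% → €0.88
Key duplication €8.44: personal services → 7.5% + 0% district = 7.5% → €0.63
Greeting card €5.56: everything else → 7% + 2% district = 9% → €0.50
Pet grooming €82.41: personal services → 7.5% + 0% district = 7.5% → €6.18
Hardcover biography €31.71: printed books → 0% + 2% district = 2% → €0.63
Smartwatch €476.14: electronic goods → 3.5% + 0.75% district = 4.25% → €20.24
Road atlas €14.23: printed books → 0% + 2% district = 2% → €0.28
Canvas tote bag €27.92: everything else → 7% + 2% district = 9% → €2.51
Total tax = €0.80 + €0.52 + €2.19 + €0.88 + €0.63 + €0.50 + €6.18 + €0.63 + €20.24 + €0.28 + €2.51 = €35.36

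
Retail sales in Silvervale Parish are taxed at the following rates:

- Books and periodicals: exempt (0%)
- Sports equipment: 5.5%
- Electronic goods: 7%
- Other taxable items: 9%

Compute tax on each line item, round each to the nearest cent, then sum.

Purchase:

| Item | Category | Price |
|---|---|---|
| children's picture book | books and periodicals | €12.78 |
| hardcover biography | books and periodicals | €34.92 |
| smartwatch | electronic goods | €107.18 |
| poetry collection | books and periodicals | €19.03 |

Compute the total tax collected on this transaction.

Children's picture book €12.78: books and periodicals → 0% → €0.00
Hardcover biography €34.92: books and periodicals → 0% → €0.00
Smartwatch €107.18: electronic goods → 7% → €7.50
Poetry collection €19.03: books and periodicals → 0% → €0.00
Total tax = €7.50

€7.50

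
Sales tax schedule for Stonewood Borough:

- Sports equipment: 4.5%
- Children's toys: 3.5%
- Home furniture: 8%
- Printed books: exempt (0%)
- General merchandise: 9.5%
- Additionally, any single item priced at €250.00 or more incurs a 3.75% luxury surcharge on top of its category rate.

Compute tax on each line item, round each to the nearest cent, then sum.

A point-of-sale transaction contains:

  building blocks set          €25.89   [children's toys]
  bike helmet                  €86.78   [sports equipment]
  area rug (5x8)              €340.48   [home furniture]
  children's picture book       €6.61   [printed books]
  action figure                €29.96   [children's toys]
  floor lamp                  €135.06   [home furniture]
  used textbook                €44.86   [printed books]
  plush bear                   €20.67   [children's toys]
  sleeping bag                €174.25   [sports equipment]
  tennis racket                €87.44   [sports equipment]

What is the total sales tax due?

Building blocks set €25.89: children's toys → 3.5% → €0.91
Bike helmet €86.78: sports equipment → 4.5% → €3.91
Area rug (5x8) €340.48: home furniture → 8% + 3.75% surcharge = 11.75% → €40.01
Children's picture book €6.61: printed books → 0% → €0.00
Action figure €29.96: children's toys → 3.5% → €1.05
Floor lamp €135.06: home furniture → 8% → €10.80
Used textbook €44.86: printed books → 0% → €0.00
Plush bear €20.67: children's toys → 3.5% → €0.72
Sleeping bag €174.25: sports equipment → 4.5% → €7.84
Tennis racket €87.44: sports equipment → 4.5% → €3.93
Total tax = €0.91 + €3.91 + €40.01 + €1.05 + €10.80 + €0.72 + €7.84 + €3.93 = €69.17

€69.17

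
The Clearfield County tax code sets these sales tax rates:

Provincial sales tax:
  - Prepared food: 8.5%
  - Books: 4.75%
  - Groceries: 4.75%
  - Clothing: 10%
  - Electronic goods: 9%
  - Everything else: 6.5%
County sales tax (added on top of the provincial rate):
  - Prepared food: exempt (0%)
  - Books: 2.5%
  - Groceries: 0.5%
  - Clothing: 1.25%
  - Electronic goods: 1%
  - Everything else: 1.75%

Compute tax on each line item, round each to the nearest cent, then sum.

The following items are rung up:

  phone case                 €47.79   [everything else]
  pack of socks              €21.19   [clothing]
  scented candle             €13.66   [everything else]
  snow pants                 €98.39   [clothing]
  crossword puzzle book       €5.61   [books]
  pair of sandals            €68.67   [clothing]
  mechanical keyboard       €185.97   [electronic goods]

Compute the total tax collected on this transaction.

Phone case €47.79: everything else → 6.5% + 1.75% county = 8.25% → €3.94
Pack of socks €21.19: clothing → 10% + 1.25% county = 11.25% → €2.38
Scented candle €13.66: everything else → 6.5% + 1.75% county = 8.25% → €1.13
Snow pants €98.39: clothing → 10% + 1.25% county = 11.25% → €11.07
Crossword puzzle book €5.61: books → 4.75% + 2.5% county = 7.25% → €0.41
Pair of sandals €68.67: clothing → 10% + 1.25% county = 11.25% → €7.73
Mechanical keyboard €185.97: electronic goods → 9% + 1% county = 10% → €18.60
Total tax = €3.94 + €2.38 + €1.13 + €11.07 + €0.41 + €7.73 + €18.60 = €45.26

€45.26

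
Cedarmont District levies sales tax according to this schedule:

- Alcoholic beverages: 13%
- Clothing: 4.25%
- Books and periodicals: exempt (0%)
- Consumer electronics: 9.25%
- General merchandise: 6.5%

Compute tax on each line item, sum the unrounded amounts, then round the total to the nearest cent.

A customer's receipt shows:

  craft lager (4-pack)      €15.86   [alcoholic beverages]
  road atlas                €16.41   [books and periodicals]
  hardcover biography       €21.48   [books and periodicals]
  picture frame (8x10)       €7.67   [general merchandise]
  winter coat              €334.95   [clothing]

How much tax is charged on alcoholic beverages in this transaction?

€2.06

Craft lager (4-pack) €15.86: alcoholic beverages → 13% → €2.0618
Tax on alcoholic beverages: unrounded sum = €2.0618 → €2.06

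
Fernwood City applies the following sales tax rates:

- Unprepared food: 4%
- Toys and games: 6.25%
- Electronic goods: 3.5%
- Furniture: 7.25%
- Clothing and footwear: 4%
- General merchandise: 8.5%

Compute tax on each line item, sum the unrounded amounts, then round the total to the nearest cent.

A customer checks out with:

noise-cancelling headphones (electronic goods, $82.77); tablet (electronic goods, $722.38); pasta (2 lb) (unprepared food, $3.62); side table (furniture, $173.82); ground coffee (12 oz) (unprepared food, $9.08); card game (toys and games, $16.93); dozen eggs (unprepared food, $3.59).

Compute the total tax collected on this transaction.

Noise-cancelling headphones $82.77: electronic goods → 3.5% → $2.89695
Tablet $722.38: electronic goods → 3.5% → $25.2833
Pasta (2 lb) $3.62: unprepared food → 4% → $0.1448
Side table $173.82: furniture → 7.25% → $12.60195
Ground coffee (12 oz) $9.08: unprepared food → 4% → $0.3632
Card game $16.93: toys and games → 6.25% → $1.058125
Dozen eggs $3.59: unprepared food → 4% → $0.1436
Unrounded tax sum = $42.491925 → $42.49

$42.49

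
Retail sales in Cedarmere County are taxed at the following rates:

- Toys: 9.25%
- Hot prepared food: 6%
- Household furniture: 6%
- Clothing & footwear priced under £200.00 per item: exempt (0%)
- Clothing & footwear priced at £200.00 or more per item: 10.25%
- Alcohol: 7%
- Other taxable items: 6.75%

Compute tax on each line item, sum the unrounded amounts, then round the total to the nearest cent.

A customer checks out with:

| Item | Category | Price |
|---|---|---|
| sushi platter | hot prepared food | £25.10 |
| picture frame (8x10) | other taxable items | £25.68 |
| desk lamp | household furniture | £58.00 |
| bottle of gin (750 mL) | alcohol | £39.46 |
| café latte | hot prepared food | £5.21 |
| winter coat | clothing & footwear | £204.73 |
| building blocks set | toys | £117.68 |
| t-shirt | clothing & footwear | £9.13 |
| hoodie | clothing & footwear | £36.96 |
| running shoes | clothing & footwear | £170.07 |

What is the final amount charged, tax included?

£733.68

Sushi platter £25.10: hot prepared food → 6% → £1.506
Picture frame (8x10) £25.68: other taxable items → 6.75% → £1.7334
Desk lamp £58.00: household furniture → 6% → £3.48
Bottle of gin (750 mL) £39.46: alcohol → 7% → £2.7622
Café latte £5.21: hot prepared food → 6% → £0.3126
Winter coat £204.73: clothing & footwear, £200.00 or more → 10.25% → £20.984825
Building blocks set £117.68: toys → 9.25% → £10.8854
T-shirt £9.13: clothing & footwear, under £200.00 → 0% → £0.00
Hoodie £36.96: clothing & footwear, under £200.00 → 0% → £0.00
Running shoes £170.07: clothing & footwear, under £200.00 → 0% → £0.00
Subtotal = £692.02; unrounded tax = £41.664425 → £41.66; total due = £733.68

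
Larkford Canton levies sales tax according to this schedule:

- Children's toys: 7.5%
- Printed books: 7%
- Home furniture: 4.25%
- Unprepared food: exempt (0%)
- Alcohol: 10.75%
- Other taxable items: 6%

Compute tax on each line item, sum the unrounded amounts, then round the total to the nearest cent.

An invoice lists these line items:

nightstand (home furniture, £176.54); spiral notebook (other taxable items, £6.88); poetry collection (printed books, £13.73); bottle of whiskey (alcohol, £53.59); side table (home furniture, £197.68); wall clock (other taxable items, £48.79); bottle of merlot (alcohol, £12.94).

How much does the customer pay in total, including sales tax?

£537.51

Nightstand £176.54: home furniture → 4.25% → £7.50295
Spiral notebook £6.88: other taxable items → 6% → £0.4128
Poetry collection £13.73: printed books → 7% → £0.9611
Bottle of whiskey £53.59: alcohol → 10.75% → £5.760925
Side table £197.68: home furniture → 4.25% → £8.4014
Wall clock £48.79: other taxable items → 6% → £2.9274
Bottle of merlot £12.94: alcohol → 10.75% → £1.39105
Subtotal = £510.15; unrounded tax = £27.357625 → £27.36; total due = £537.51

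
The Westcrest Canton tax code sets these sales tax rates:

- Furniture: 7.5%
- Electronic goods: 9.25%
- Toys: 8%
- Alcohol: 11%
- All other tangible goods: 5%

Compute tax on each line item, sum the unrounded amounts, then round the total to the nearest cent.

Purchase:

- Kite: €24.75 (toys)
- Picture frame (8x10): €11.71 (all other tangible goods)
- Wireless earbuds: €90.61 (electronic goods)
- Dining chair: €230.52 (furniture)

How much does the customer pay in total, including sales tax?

Kite €24.75: toys → 8% → €1.98
Picture frame (8x10) €11.71: all other tangible goods → 5% → €0.5855
Wireless earbuds €90.61: electronic goods → 9.25% → €8.381425
Dining chair €230.52: furniture → 7.5% → €17.289
Subtotal = €357.59; unrounded tax = €28.235925 → €28.24; total due = €385.83

€385.83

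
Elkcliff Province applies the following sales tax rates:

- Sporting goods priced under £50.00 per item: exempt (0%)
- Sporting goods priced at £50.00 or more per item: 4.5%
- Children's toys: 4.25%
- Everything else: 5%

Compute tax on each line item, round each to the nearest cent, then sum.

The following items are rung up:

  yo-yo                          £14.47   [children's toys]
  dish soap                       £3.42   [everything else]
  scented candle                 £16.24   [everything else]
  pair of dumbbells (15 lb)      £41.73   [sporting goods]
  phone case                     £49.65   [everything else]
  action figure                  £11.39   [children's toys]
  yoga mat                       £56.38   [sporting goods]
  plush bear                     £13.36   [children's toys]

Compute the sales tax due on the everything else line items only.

Dish soap £3.42: everything else → 5% → £0.17
Scented candle £16.24: everything else → 5% → £0.81
Phone case £49.65: everything else → 5% → £2.48
Tax on everything else = £0.17 + £0.81 + £2.48 = £3.46

£3.46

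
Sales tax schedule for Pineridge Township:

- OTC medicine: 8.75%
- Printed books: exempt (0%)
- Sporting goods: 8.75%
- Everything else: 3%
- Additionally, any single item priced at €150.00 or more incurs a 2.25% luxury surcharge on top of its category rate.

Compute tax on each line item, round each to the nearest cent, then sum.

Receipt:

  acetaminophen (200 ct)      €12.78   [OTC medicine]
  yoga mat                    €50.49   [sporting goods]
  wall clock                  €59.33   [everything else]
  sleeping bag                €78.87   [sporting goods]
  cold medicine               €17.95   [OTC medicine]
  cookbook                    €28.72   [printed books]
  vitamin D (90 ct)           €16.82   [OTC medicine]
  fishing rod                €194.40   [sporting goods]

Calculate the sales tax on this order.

Acetaminophen (200 ct) €12.78: OTC medicine → 8.75% → €1.12
Yoga mat €50.49: sporting goods → 8.75% → €4.42
Wall clock €59.33: everything else → 3% → €1.78
Sleeping bag €78.87: sporting goods → 8.75% → €6.90
Cold medicine €17.95: OTC medicine → 8.75% → €1.57
Cookbook €28.72: printed books → 0% → €0.00
Vitamin D (90 ct) €16.82: OTC medicine → 8.75% → €1.47
Fishing rod €194.40: sporting goods → 8.75% + 2.25% surcharge = 11% → €21.38
Total tax = €1.12 + €4.42 + €1.78 + €6.90 + €1.57 + €1.47 + €21.38 = €38.64

€38.64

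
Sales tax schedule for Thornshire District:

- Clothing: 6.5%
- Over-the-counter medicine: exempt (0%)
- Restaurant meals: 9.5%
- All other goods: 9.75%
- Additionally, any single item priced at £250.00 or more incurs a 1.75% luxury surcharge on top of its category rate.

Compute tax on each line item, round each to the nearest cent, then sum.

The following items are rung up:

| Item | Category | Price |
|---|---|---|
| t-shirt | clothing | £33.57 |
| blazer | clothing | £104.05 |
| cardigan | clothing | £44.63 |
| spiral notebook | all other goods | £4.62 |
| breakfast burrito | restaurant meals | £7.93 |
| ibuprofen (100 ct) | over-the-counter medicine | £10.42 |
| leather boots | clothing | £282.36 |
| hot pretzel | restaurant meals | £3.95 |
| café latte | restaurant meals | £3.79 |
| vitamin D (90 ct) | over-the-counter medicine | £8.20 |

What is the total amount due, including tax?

T-shirt £33.57: clothing → 6.5% → £2.18
Blazer £104.05: clothing → 6.5% → £6.76
Cardigan £44.63: clothing → 6.5% → £2.90
Spiral notebook £4.62: all other goods → 9.75% → £0.45
Breakfast burrito £7.93: restaurant meals → 9.5% → £0.75
Ibuprofen (100 ct) £10.42: over-the-counter medicine → 0% → £0.00
Leather boots £282.36: clothing → 6.5% + 1.75% surcharge = 8.25% → £23.29
Hot pretzel £3.95: restaurant meals → 9.5% → £0.38
Café latte £3.79: restaurant meals → 9.5% → £0.36
Vitamin D (90 ct) £8.20: over-the-counter medicine → 0% → £0.00
Subtotal = £503.52; tax = £37.07; total due = £540.59

£540.59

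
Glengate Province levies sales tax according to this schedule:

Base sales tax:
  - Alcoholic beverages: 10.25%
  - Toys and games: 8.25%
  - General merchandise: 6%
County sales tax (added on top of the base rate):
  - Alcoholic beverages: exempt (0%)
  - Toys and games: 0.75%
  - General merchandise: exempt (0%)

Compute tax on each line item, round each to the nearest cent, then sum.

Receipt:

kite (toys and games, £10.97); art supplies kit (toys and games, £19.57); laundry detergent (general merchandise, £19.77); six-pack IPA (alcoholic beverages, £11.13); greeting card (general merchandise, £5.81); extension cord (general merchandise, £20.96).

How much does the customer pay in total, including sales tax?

£94.90

Kite £10.97: toys and games → 8.25% + 0.75% county = 9% → £0.99
Art supplies kit £19.57: toys and games → 8.25% + 0.75% county = 9% → £1.76
Laundry detergent £19.77: general merchandise → 6% + 0% county = 6% → £1.19
Six-pack IPA £11.13: alcoholic beverages → 10.25% + 0% county = 10.25% → £1.14
Greeting card £5.81: general merchandise → 6% + 0% county = 6% → £0.35
Extension cord £20.96: general merchandise → 6% + 0% county = 6% → £1.26
Subtotal = £88.21; tax = £6.69; total due = £94.90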